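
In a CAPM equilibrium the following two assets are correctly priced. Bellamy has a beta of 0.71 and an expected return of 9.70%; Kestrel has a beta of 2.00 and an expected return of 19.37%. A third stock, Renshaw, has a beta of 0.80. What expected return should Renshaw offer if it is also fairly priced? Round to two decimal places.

10.37%

MRP (SML slope) = (19.37% − 9.70%) / (2.00 − 0.71) = 9.67% / 1.29 = 7.4961%
R_f (intercept) = 9.70% − 0.71 × 7.4961% = 4.3778%
E(R_Renshaw) = R_f + β × MRP = 4.3778% + 0.80 × 7.4961% = 10.37%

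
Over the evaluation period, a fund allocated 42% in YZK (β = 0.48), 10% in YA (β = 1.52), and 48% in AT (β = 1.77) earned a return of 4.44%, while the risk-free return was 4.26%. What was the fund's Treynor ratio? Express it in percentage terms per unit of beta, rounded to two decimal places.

β_P = 0.42×0.48 + 0.10×1.52 + 0.48×1.77 = 1.2032
Treynor = (R_P − R_f) / β_P = (4.44% − 4.26%) / 1.2032 = 0.18% / 1.2032 = 0.15%

0.15%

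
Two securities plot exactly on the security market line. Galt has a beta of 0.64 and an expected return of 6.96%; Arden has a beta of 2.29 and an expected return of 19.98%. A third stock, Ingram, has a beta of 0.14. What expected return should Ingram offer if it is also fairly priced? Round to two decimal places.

MRP (SML slope) = (19.98% − 6.96%) / (2.29 − 0.64) = 13.02% / 1.65 = 7.8909%
R_f (intercept) = 6.96% − 0.64 × 7.8909% = 1.9098%
E(R_Ingram) = R_f + β × MRP = 1.9098% + 0.14 × 7.8909% = 3.01%

3.01%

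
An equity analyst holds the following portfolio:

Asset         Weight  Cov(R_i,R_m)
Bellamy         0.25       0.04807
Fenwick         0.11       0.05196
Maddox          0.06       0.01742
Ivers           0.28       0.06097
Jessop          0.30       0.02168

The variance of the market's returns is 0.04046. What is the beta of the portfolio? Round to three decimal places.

1.047

β_Bellamy = 0.04807 / 0.04046 = 1.1881
β_Fenwick = 0.05196 / 0.04046 = 1.2842
β_Maddox = 0.01742 / 0.04046 = 0.4305
β_Ivers = 0.06097 / 0.04046 = 1.5069
β_Jessop = 0.02168 / 0.04046 = 0.5358
β_P = Σ w_i β_i = 0.25×1.1881 + 0.11×1.2842 + 0.06×0.4305 + 0.28×1.5069 + 0.30×0.5358 = 1.0468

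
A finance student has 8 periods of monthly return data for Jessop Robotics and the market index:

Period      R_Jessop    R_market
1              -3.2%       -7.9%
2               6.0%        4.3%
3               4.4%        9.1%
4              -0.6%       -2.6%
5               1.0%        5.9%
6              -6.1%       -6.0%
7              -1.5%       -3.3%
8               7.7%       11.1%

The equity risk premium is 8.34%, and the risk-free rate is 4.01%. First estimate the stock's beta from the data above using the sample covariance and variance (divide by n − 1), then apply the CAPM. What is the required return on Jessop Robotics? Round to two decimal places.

Mean R_i = (-3.2 + 6.0 + 4.4 − 0.6 + 1.0 − 6.1 − 1.5 + 7.7) / 8 = 0.9625%
Mean R_m = (-7.9 + 4.3 + 9.1 − 2.6 + 5.9 − 6.0 − 3.3 + 11.1) / 8 = 1.3250%
Σ(R_i − R̄_i)(R_m − R̄_m) = 215.3975  ⇒  Cov = 215.3975 / 7 = 30.7711
Σ(R_m − R̄_m)² = 361.3350  ⇒  Var(R_m) = 361.3350 / 7 = 51.6193
β = Cov / Var(R_m) = 30.7711 / 51.6193 = 0.5961
E(R) = R_f + β × MRP = 4.01% + 0.5961 × 8.34% = 8.98%

8.98%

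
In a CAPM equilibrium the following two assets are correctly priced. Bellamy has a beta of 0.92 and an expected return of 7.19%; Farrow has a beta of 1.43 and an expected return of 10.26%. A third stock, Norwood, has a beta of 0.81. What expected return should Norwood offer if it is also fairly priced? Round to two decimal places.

MRP (SML slope) = (10.26% − 7.19%) / (1.43 − 0.92) = 3.07% / 0.51 = 6.0196%
R_f (intercept) = 7.19% − 0.92 × 6.0196% = 1.6520%
E(R_Norwood) = R_f + β × MRP = 1.6520% + 0.81 × 6.0196% = 6.53%

6.53%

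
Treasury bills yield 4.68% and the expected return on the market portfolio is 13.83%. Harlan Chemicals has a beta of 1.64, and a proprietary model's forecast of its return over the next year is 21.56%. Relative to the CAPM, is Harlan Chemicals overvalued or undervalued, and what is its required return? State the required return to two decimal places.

Undervalued; required return 19.69%

MRP = 13.83% − 4.68% = 9.15%
Required return = R_f + β·MRP = 4.68% + 1.64 × 9.15% = 19.69%
Forecast 21.56% > required 19.69% → the stock plots above the SML → undervalued.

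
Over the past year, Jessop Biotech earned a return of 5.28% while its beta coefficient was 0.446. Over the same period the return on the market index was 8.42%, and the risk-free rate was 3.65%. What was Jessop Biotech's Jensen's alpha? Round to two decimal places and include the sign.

-0.50%

Market excess return = 8.42% − 3.65% = 4.77%
CAPM benchmark = R_f + β(R_m − R_f) = 3.65% + 0.446 × 4.77% = 5.77742%
α = actual − benchmark = 5.28% − 5.77742% = -0.50%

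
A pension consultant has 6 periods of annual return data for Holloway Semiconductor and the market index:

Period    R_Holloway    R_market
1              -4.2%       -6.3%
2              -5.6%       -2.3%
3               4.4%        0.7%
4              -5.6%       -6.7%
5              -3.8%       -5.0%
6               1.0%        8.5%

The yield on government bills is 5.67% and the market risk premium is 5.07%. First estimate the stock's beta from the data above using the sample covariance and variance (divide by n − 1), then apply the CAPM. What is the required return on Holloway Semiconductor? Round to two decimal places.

Mean R_i = (-4.2 − 5.6 + 4.4 − 5.6 − 3.8 + 1.0) / 6 = -2.3000%
Mean R_m = (-6.3 − 2.3 + 0.7 − 6.7 − 5.0 + 8.5) / 6 = -1.8500%
Σ(R_i − R̄_i)(R_m − R̄_m) = 81.9100  ⇒  Cov = 81.9100 / 5 = 16.3820
Σ(R_m − R̄_m)² = 167.0750  ⇒  Var(R_m) = 167.0750 / 5 = 33.4150
β = Cov / Var(R_m) = 16.3820 / 33.4150 = 0.4903
E(R) = R_f + β × MRP = 5.67% + 0.4903 × 5.07% = 8.16%

8.16%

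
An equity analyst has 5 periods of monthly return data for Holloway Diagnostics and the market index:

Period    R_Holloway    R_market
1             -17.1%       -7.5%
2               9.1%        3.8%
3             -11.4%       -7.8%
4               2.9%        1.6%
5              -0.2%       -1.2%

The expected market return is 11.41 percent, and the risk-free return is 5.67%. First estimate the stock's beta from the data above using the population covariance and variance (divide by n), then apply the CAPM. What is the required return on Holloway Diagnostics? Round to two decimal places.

17.04%

Mean R_i = (-17.1 + 9.1 − 11.4 + 2.9 − 0.2) / 5 = -3.3400%
Mean R_m = (-7.5 + 3.8 − 7.8 + 1.6 − 1.2) / 5 = -2.2200%
Σ(R_i − R̄_i)(R_m − R̄_m) = 219.5560  ⇒  Cov = 219.5560 / 5 = 43.9112
Σ(R_m − R̄_m)² = 110.8880  ⇒  Var(R_m) = 110.8880 / 5 = 22.1776
β = Cov / Var(R_m) = 43.9112 / 22.1776 = 1.9800
MRP = 11.41% − 5.67% = 5.74%
E(R) = R_f + β × MRP = 5.67% + 1.9800 × 5.74% = 17.04%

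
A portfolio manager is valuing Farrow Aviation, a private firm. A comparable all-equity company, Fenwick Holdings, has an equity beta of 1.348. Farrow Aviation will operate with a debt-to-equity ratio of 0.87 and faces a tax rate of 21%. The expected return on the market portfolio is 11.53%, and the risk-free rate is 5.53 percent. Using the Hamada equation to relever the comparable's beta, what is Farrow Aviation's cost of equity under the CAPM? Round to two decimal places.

β_L = β_U × [1 + (1 − t)(D/E)] = 1.348 × [1 + (1 − 0.21) × 0.87]
    = 1.348 × [1 + 0.79 × 0.87] = 1.348 × 1.6873 = 2.2745
MRP = 11.53% − 5.53% = 6.00%
E(R) = R_f + β_L × MRP = 5.53% + 2.2745 × 6.00% = 19.18%

19.18%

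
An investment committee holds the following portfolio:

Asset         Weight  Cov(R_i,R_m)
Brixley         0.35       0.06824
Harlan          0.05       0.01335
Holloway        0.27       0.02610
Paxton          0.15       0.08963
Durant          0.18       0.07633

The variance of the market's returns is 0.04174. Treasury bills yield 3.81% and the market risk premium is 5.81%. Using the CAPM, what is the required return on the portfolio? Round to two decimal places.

11.99%

β_Brixley = 0.06824 / 0.04174 = 1.6349
β_Harlan = 0.01335 / 0.04174 = 0.3198
β_Holloway = 0.02610 / 0.04174 = 0.6253
β_Paxton = 0.08963 / 0.04174 = 2.1473
β_Durant = 0.07633 / 0.04174 = 1.8287
β_P = Σ w_i β_i = 0.35×1.6349 + 0.05×0.3198 + 0.27×0.6253 + 0.15×2.1473 + 0.18×1.8287 = 1.4083
E(R_P) = R_f + β_P × MRP = 3.81% + 1.4083 × 5.81% = 11.99%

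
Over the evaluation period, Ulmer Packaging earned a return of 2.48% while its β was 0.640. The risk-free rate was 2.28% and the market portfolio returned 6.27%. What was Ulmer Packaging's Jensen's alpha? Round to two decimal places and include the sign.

Market excess return = 6.27% − 2.28% = 3.99%
CAPM benchmark = R_f + β(R_m − R_f) = 2.28% + 0.640 × 3.99% = 4.83360%
α = actual − benchmark = 2.48% − 4.83360% = -2.35%

-2.35%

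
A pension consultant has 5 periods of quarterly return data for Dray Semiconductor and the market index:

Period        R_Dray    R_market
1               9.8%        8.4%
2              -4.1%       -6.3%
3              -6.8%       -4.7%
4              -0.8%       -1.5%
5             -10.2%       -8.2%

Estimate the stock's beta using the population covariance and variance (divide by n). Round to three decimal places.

Mean R_i = (9.8 − 4.1 − 6.8 − 0.8 − 10.2) / 5 = -2.4200%
Mean R_m = (8.4 − 6.3 − 4.7 − 1.5 − 8.2) / 5 = -2.4600%
Σ(R_i − R̄_i)(R_m − R̄_m) = 195.1840  ⇒  Cov = 195.1840 / 5 = 39.0368
Σ(R_m − R̄_m)² = 171.5720  ⇒  Var(R_m) = 171.5720 / 5 = 34.3144
β = Cov / Var(R_m) = 39.0368 / 34.3144 = 1.1376

1.138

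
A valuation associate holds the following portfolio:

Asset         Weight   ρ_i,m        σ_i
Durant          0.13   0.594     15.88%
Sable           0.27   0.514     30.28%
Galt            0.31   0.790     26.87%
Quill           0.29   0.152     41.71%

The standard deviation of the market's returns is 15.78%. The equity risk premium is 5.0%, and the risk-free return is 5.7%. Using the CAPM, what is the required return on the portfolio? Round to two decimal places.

β_Durant = 0.594 × 15.88% / 15.78% = 0.5978
β_Sable = 0.514 × 30.28% / 15.78% = 0.9863
β_Galt = 0.790 × 26.87% / 15.78% = 1.3452
β_Quill = 0.152 × 41.71% / 15.78% = 0.4018
β_P = Σ w_i β_i = 0.13×0.5978 + 0.27×0.9863 + 0.31×1.3452 + 0.29×0.4018 = 0.8775
E(R_P) = R_f + β_P × MRP = 5.7% + 0.8775 × 5.0% = 10.09%

10.09%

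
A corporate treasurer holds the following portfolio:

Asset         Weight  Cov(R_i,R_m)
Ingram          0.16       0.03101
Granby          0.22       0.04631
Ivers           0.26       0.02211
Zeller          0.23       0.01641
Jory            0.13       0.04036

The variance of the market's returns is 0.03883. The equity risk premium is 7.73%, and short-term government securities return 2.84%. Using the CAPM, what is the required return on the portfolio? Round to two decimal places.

β_Ingram = 0.03101 / 0.03883 = 0.7986
β_Granby = 0.04631 / 0.03883 = 1.1926
β_Ivers = 0.02211 / 0.03883 = 0.5694
β_Zeller = 0.01641 / 0.03883 = 0.4226
β_Jory = 0.04036 / 0.03883 = 1.0394
β_P = Σ w_i β_i = 0.16×0.7986 + 0.22×1.1926 + 0.26×0.5694 + 0.23×0.4226 + 0.13×1.0394 = 0.7705
E(R_P) = R_f + β_P × MRP = 2.84% + 0.7705 × 7.73% = 8.80%

8.80%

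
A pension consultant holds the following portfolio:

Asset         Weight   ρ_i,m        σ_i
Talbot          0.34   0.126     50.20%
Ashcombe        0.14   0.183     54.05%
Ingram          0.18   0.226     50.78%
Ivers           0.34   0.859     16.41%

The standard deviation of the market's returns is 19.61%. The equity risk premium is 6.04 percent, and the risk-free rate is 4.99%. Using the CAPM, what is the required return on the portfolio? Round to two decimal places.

β_Talbot = 0.126 × 50.20% / 19.61% = 0.3225
β_Ashcombe = 0.183 × 54.05% / 19.61% = 0.5044
β_Ingram = 0.226 × 50.78% / 19.61% = 0.5852
β_Ivers = 0.859 × 16.41% / 19.61% = 0.7188
β_P = Σ w_i β_i = 0.34×0.3225 + 0.14×0.5044 + 0.18×0.5852 + 0.34×0.7188 = 0.5300
E(R_P) = R_f + β_P × MRP = 4.99% + 0.5300 × 6.04% = 8.19%

8.19%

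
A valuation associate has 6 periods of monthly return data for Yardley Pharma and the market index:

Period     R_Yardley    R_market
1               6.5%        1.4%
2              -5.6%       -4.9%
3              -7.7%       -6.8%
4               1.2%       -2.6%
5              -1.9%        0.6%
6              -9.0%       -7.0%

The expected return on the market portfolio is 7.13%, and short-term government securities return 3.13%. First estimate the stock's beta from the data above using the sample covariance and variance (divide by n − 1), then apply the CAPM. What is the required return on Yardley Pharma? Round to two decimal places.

8.84%

Mean R_i = (6.5 − 5.6 − 7.7 + 1.2 − 1.9 − 9.0) / 6 = -2.7500%
Mean R_m = (1.4 − 4.9 − 6.8 − 2.6 + 0.6 − 7.0) / 6 = -3.2167%
Σ(R_i − R̄_i)(R_m − R̄_m) = 94.5650  ⇒  Cov = 94.5650 / 5 = 18.9130
Σ(R_m − R̄_m)² = 66.2483  ⇒  Var(R_m) = 66.2483 / 5 = 13.2497
β = Cov / Var(R_m) = 18.9130 / 13.2497 = 1.4274
MRP = 7.13% − 3.13% = 4.00%
E(R) = R_f + β × MRP = 3.13% + 1.4274 × 4.00% = 8.84%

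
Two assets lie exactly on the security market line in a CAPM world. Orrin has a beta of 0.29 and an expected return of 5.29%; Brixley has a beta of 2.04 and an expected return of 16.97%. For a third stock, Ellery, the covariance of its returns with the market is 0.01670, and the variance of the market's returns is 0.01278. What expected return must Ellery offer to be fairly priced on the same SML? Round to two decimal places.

MRP = (16.97% − 5.29%) / (2.04 − 0.29) = 6.6743%
R_f = 5.29% − 0.29 × 6.6743% = 3.3545%
β_Ellery = Cov / Var(R_m) = 0.01670 / 0.01278 = 1.3067
E(R_Ellery) = R_f + β × MRP = 3.3545% + 1.3067 × 6.6743% = 12.08%

12.08%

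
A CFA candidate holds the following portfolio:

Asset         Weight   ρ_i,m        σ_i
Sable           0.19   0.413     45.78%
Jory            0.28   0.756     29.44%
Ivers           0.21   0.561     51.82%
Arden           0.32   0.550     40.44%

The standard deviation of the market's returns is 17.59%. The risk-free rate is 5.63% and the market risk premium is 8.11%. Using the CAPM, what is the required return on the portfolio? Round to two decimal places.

16.26%

β_Sable = 0.413 × 45.78% / 17.59% = 1.0749
β_Jory = 0.756 × 29.44% / 17.59% = 1.2653
β_Ivers = 0.561 × 51.82% / 17.59% = 1.6527
β_Arden = 0.550 × 40.44% / 17.59% = 1.2645
β_P = Σ w_i β_i = 0.19×1.0749 + 0.28×1.2653 + 0.21×1.6527 + 0.32×1.2645 = 1.3102
E(R_P) = R_f + β_P × MRP = 5.63% + 1.3102 × 8.11% = 16.26%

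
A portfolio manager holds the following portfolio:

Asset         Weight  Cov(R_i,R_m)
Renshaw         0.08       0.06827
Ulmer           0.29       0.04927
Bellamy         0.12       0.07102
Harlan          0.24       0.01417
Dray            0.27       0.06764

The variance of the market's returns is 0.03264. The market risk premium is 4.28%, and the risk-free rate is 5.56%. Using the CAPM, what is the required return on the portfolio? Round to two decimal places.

12.11%

β_Renshaw = 0.06827 / 0.03264 = 2.0916
β_Ulmer = 0.04927 / 0.03264 = 1.5095
β_Bellamy = 0.07102 / 0.03264 = 2.1759
β_Harlan = 0.01417 / 0.03264 = 0.4341
β_Dray = 0.06764 / 0.03264 = 2.0723
β_P = Σ w_i β_i = 0.08×2.0916 + 0.29×1.5095 + 0.12×2.1759 + 0.24×0.4341 + 0.27×2.0723 = 1.5299
E(R_P) = R_f + β_P × MRP = 5.56% + 1.5299 × 4.28% = 12.11%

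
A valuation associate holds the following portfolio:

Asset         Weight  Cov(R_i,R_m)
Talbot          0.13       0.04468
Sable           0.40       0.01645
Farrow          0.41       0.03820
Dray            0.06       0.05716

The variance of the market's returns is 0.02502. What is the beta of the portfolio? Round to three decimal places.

1.258

β_Talbot = 0.04468 / 0.02502 = 1.7858
β_Sable = 0.01645 / 0.02502 = 0.6575
β_Farrow = 0.03820 / 0.02502 = 1.5268
β_Dray = 0.05716 / 0.02502 = 2.2846
β_P = Σ w_i β_i = 0.13×1.7858 + 0.40×0.6575 + 0.41×1.5268 + 0.06×2.2846 = 1.2582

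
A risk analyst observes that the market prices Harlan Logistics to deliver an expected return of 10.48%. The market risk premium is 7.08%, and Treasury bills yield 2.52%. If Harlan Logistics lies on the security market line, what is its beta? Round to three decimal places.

1.124

β = (E(R) − R_f) / MRP = (10.48% − 2.52%) / 7.08% = 7.96% / 7.08% = 1.124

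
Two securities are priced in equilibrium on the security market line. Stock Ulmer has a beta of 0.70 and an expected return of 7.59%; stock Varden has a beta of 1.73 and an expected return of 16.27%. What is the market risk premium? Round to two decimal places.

8.43%

Both satisfy E(R) = R_f + β·MRP, so the slope of the SML is
MRP = (16.27% − 7.59%) / (1.73 − 0.70) = 8.68% / 1.03 = 8.4272%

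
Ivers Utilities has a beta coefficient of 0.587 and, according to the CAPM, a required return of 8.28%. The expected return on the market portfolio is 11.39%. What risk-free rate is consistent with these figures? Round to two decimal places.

E(R) = R_f + β(E(R_m) − R_f) = R_f(1 − β) + β·E(R_m)
8.28% = R_f × (1 − 0.587) + 0.587 × 11.39%
8.28% = R_f × 0.413 + 6.68593%
R_f = (8.28% − 6.68593%) / 0.413 = 3.86%

3.86%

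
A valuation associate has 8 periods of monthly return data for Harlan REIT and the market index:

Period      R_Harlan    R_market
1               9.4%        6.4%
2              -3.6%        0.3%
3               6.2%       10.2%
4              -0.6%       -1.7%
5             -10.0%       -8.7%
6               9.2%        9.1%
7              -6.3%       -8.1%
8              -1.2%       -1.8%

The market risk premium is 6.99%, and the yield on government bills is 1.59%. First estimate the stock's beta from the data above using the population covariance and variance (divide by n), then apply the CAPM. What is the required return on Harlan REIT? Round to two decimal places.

8.09%

Mean R_i = (9.4 − 3.6 + 6.2 − 0.6 − 10.0 + 9.2 − 6.3 − 1.2) / 8 = 0.3875%
Mean R_m = (6.4 + 0.3 + 10.2 − 1.7 − 8.7 + 9.1 − 8.1 − 1.8) / 8 = 0.7125%
Σ(R_i − R̄_i)(R_m − R̄_m) = 345.0413  ⇒  Cov = 345.0413 / 8 = 43.1302
Σ(R_m − R̄_m)² = 371.2688  ⇒  Var(R_m) = 371.2688 / 8 = 46.4086
β = Cov / Var(R_m) = 43.1302 / 46.4086 = 0.9294
E(R) = R_f + β × MRP = 1.59% + 0.9294 × 6.99% = 8.09%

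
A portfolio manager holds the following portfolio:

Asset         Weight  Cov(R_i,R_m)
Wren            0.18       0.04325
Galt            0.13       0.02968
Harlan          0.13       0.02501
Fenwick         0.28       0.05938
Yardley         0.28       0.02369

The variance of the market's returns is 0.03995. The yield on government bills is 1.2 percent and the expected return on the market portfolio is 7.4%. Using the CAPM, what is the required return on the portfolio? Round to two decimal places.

β_Wren = 0.04325 / 0.03995 = 1.0826
β_Galt = 0.02968 / 0.03995 = 0.7429
β_Harlan = 0.02501 / 0.03995 = 0.6260
β_Fenwick = 0.05938 / 0.03995 = 1.4864
β_Yardley = 0.02369 / 0.03995 = 0.5930
β_P = Σ w_i β_i = 0.18×1.0826 + 0.13×0.7429 + 0.13×0.6260 + 0.28×1.4864 + 0.28×0.5930 = 0.9551
MRP = 7.4% − 1.2% = 6.20%
E(R_P) = R_f + β_P × MRP = 1.2% + 0.9551 × 6.2% = 7.12%

7.12%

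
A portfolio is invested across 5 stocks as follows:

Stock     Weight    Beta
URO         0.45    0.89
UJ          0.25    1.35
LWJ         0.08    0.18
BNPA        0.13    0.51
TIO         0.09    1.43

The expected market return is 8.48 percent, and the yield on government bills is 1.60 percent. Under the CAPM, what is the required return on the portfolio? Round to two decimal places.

β_P = Σ w_i β_i = 0.45×0.89 + 0.25×1.35 + 0.08×0.18 + 0.13×0.51 + 0.09×1.43 = 0.9474
MRP = 8.48% − 1.60% = 6.88%
E(R_P) = R_f + β_P × MRP = 1.60% + 0.9474 × 6.88% = 8.12%

8.12%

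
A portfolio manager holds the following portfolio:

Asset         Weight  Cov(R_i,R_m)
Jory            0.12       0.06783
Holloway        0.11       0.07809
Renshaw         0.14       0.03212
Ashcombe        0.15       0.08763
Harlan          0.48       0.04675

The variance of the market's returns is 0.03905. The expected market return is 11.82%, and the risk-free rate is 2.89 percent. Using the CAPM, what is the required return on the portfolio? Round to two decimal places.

β_Jory = 0.06783 / 0.03905 = 1.7370
β_Holloway = 0.07809 / 0.03905 = 1.9997
β_Renshaw = 0.03212 / 0.03905 = 0.8225
β_Ashcombe = 0.08763 / 0.03905 = 2.2440
β_Harlan = 0.04675 / 0.03905 = 1.1972
β_P = Σ w_i β_i = 0.12×1.7370 + 0.11×1.9997 + 0.14×0.8225 + 0.15×2.2440 + 0.48×1.1972 = 1.4548
MRP = 11.82% − 2.89% = 8.93%
E(R_P) = R_f + β_P × MRP = 2.89% + 1.4548 × 8.93% = 15.88%

15.88%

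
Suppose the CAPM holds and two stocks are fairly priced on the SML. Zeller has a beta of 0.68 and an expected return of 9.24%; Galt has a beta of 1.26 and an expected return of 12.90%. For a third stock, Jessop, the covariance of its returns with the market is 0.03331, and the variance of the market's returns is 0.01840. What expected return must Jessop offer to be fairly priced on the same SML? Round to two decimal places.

16.37%

MRP = (12.90% − 9.24%) / (1.26 − 0.68) = 6.3103%
R_f = 9.24% − 0.68 × 6.3103% = 4.9490%
β_Jessop = Cov / Var(R_m) = 0.03331 / 0.01840 = 1.8103
E(R_Jessop) = R_f + β × MRP = 4.9490% + 1.8103 × 6.3103% = 16.37%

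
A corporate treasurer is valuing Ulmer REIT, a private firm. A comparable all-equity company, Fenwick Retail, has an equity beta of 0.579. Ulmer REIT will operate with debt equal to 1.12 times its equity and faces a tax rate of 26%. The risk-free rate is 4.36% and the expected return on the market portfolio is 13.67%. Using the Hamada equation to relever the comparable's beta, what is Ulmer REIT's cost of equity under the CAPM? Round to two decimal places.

14.22%

β_L = β_U × [1 + (1 − t)(D/E)] = 0.579 × [1 + (1 − 0.26) × 1.12]
    = 0.579 × [1 + 0.74 × 1.12] = 0.579 × 1.8288 = 1.0589
MRP = 13.67% − 4.36% = 9.31%
E(R) = R_f + β_L × MRP = 4.36% + 1.0589 × 9.31% = 14.22%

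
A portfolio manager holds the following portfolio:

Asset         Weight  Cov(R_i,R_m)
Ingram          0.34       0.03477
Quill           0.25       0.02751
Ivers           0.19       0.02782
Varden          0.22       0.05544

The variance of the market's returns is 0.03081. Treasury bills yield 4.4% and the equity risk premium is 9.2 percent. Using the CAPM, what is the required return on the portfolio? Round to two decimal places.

β_Ingram = 0.03477 / 0.03081 = 1.1285
β_Quill = 0.02751 / 0.03081 = 0.8929
β_Ivers = 0.02782 / 0.03081 = 0.9030
β_Varden = 0.05544 / 0.03081 = 1.7994
β_P = Σ w_i β_i = 0.34×1.1285 + 0.25×0.8929 + 0.19×0.9030 + 0.22×1.7994 = 1.1744
E(R_P) = R_f + β_P × MRP = 4.4% + 1.1744 × 9.2% = 15.20%

15.20%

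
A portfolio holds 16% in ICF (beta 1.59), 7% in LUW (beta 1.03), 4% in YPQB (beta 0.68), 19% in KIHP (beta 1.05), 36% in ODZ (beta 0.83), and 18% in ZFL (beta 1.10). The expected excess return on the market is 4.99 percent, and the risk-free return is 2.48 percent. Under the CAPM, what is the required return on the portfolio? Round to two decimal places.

β_P = Σ w_i β_i = 0.16×1.59 + 0.07×1.03 + 0.04×0.68 + 0.19×1.05 + 0.36×0.83 + 0.18×1.10 = 1.0500
E(R_P) = R_f + β_P × MRP = 2.48% + 1.0500 × 4.99% = 7.72%

7.72%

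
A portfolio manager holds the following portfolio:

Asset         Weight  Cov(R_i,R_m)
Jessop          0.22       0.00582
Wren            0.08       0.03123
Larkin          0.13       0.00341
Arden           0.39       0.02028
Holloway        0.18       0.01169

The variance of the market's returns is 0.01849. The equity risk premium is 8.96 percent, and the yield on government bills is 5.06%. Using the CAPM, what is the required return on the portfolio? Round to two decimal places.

β_Jessop = 0.00582 / 0.01849 = 0.3148
β_Wren = 0.03123 / 0.01849 = 1.6890
β_Larkin = 0.00341 / 0.01849 = 0.1844
β_Arden = 0.02028 / 0.01849 = 1.0968
β_Holloway = 0.01169 / 0.01849 = 0.6322
β_P = Σ w_i β_i = 0.22×0.3148 + 0.08×1.6890 + 0.13×0.1844 + 0.39×1.0968 + 0.18×0.6322 = 0.7699
E(R_P) = R_f + β_P × MRP = 5.06% + 0.7699 × 8.96% = 11.96%

11.96%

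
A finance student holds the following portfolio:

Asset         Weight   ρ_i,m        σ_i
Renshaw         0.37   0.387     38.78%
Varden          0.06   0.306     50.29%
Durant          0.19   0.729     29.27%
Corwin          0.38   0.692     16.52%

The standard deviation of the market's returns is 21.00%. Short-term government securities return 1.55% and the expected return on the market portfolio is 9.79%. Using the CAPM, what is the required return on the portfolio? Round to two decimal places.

β_Renshaw = 0.387 × 38.78% / 21.00% = 0.7147
β_Varden = 0.306 × 50.29% / 21.00% = 0.7328
β_Durant = 0.729 × 29.27% / 21.00% = 1.0161
β_Corwin = 0.692 × 16.52% / 21.00% = 0.5444
β_P = Σ w_i β_i = 0.37×0.7147 + 0.06×0.7328 + 0.19×1.0161 + 0.38×0.5444 = 0.7083
MRP = 9.79% − 1.55% = 8.24%
E(R_P) = R_f + β_P × MRP = 1.55% + 0.7083 × 8.24% = 7.39%

7.39%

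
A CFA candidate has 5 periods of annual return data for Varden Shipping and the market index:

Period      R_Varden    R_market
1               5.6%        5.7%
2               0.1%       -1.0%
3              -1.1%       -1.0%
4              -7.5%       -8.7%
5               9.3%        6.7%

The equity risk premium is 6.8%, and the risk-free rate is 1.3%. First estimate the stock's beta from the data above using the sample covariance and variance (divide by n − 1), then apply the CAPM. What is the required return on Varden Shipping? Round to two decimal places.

8.27%

Mean R_i = (5.6 + 0.1 − 1.1 − 7.5 + 9.3) / 5 = 1.2800%
Mean R_m = (5.7 − 1.0 − 1.0 − 8.7 + 6.7) / 5 = 0.3400%
Σ(R_i − R̄_i)(R_m − R̄_m) = 158.3040  ⇒  Cov = 158.3040 / 4 = 39.5760
Σ(R_m − R̄_m)² = 154.4920  ⇒  Var(R_m) = 154.4920 / 4 = 38.6230
β = Cov / Var(R_m) = 39.5760 / 38.6230 = 1.0247
E(R) = R_f + β × MRP = 1.3% + 1.0247 × 6.8% = 8.27%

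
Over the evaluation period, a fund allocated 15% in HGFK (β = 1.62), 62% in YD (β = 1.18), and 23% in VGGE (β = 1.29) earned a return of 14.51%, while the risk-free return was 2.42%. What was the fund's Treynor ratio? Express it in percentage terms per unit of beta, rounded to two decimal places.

β_P = 0.15×1.62 + 0.62×1.18 + 0.23×1.29 = 1.2713
Treynor = (R_P − R_f) / β_P = (14.51% − 2.42%) / 1.2713 = 12.09% / 1.2713 = 9.51%

9.51%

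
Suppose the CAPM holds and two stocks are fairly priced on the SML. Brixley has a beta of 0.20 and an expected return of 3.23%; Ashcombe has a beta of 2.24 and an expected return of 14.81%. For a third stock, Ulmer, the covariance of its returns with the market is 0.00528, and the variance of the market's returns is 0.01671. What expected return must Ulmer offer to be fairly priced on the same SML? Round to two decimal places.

3.89%

MRP = (14.81% − 3.23%) / (2.24 − 0.20) = 5.6765%
R_f = 3.23% − 0.20 × 5.6765% = 2.0947%
β_Ulmer = Cov / Var(R_m) = 0.00528 / 0.01671 = 0.3160
E(R_Ulmer) = R_f + β × MRP = 2.0947% + 0.3160 × 5.6765% = 3.89%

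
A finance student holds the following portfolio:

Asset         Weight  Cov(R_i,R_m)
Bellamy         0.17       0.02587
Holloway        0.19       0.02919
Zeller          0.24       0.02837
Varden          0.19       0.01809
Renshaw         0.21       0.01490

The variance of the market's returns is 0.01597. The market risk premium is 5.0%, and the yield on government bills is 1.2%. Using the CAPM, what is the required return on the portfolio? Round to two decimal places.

β_Bellamy = 0.02587 / 0.01597 = 1.6199
β_Holloway = 0.02919 / 0.01597 = 1.8278
β_Zeller = 0.02837 / 0.01597 = 1.7765
β_Varden = 0.01809 / 0.01597 = 1.1327
β_Renshaw = 0.01490 / 0.01597 = 0.9330
β_P = Σ w_i β_i = 0.17×1.6199 + 0.19×1.8278 + 0.24×1.7765 + 0.19×1.1327 + 0.21×0.9330 = 1.4602
E(R_P) = R_f + β_P × MRP = 1.2% + 1.4602 × 5.0% = 8.50%

8.50%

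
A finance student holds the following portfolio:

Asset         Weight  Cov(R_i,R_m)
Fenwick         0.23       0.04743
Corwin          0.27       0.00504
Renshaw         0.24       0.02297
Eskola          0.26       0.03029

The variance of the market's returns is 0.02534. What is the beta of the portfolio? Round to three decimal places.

β_Fenwick = 0.04743 / 0.02534 = 1.8717
β_Corwin = 0.00504 / 0.02534 = 0.1989
β_Renshaw = 0.02297 / 0.02534 = 0.9065
β_Eskola = 0.03029 / 0.02534 = 1.1953
β_P = Σ w_i β_i = 0.23×1.8717 + 0.27×0.1989 + 0.24×0.9065 + 0.26×1.1953 = 1.0125

1.013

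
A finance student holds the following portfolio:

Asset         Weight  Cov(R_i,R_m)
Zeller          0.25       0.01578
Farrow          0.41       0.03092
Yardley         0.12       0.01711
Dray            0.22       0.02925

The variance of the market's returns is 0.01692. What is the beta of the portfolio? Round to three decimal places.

1.484

β_Zeller = 0.01578 / 0.01692 = 0.9326
β_Farrow = 0.03092 / 0.01692 = 1.8274
β_Yardley = 0.01711 / 0.01692 = 1.0112
β_Dray = 0.02925 / 0.01692 = 1.7287
β_P = Σ w_i β_i = 0.25×0.9326 + 0.41×1.8274 + 0.12×1.0112 + 0.22×1.7287 = 1.4840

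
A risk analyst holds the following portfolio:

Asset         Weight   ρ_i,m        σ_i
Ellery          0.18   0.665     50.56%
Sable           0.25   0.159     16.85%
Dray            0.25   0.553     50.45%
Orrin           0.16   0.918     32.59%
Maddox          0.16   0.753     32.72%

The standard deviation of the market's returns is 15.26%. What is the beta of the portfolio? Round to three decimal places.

β_Ellery = 0.665 × 50.56% / 15.26% = 2.2033
β_Sable = 0.159 × 16.85% / 15.26% = 0.1756
β_Dray = 0.553 × 50.45% / 15.26% = 1.8282
β_Orrin = 0.918 × 32.59% / 15.26% = 1.9605
β_Maddox = 0.753 × 32.72% / 15.26% = 1.6146
β_P = Σ w_i β_i = 0.18×2.2033 + 0.25×0.1756 + 0.25×1.8282 + 0.16×1.9605 + 0.16×1.6146 = 1.4696

1.470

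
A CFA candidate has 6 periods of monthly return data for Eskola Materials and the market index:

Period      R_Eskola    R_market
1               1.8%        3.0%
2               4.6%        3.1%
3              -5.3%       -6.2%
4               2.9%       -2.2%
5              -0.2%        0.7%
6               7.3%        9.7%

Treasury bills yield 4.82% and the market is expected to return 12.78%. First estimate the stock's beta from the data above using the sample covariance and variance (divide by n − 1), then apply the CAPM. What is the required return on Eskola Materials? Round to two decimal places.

10.39%

Mean R_i = (1.8 + 4.6 − 5.3 + 2.9 − 0.2 + 7.3) / 6 = 1.8500%
Mean R_m = (3.0 + 3.1 − 6.2 − 2.2 + 0.7 + 9.7) / 6 = 1.3500%
Σ(R_i − R̄_i)(R_m − R̄_m) = 101.8250  ⇒  Cov = 101.8250 / 5 = 20.3650
Σ(R_m − R̄_m)² = 145.5350  ⇒  Var(R_m) = 145.5350 / 5 = 29.1070
β = Cov / Var(R_m) = 20.3650 / 29.1070 = 0.6997
MRP = 12.78% − 4.82% = 7.96%
E(R) = R_f + β × MRP = 4.82% + 0.6997 × 7.96% = 10.39%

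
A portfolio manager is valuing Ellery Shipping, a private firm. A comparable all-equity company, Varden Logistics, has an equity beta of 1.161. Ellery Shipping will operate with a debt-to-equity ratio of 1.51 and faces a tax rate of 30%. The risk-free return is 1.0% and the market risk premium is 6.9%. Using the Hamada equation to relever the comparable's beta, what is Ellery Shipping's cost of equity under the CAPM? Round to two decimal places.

β_L = β_U × [1 + (1 − t)(D/E)] = 1.161 × [1 + (1 − 0.30) × 1.51]
    = 1.161 × [1 + 0.70 × 1.51] = 1.161 × 2.0570 = 2.3882
E(R) = R_f + β_L × MRP = 1.0% + 2.3882 × 6.9% = 17.48%

17.48%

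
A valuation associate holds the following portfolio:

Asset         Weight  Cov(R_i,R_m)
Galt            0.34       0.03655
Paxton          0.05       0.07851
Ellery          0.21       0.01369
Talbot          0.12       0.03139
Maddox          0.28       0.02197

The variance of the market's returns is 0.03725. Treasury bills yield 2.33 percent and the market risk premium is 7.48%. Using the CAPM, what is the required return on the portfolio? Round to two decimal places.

β_Galt = 0.03655 / 0.03725 = 0.9812
β_Paxton = 0.07851 / 0.03725 = 2.1077
β_Ellery = 0.01369 / 0.03725 = 0.3675
β_Talbot = 0.03139 / 0.03725 = 0.8427
β_Maddox = 0.02197 / 0.03725 = 0.5898
β_P = Σ w_i β_i = 0.34×0.9812 + 0.05×2.1077 + 0.21×0.3675 + 0.12×0.8427 + 0.28×0.5898 = 0.7824
E(R_P) = R_f + β_P × MRP = 2.33% + 0.7824 × 7.48% = 8.18%

8.18%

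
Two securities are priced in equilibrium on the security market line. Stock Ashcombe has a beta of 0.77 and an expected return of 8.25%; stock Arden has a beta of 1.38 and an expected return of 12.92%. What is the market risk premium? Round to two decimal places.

Both satisfy E(R) = R_f + β·MRP, so the slope of the SML is
MRP = (12.92% − 8.25%) / (1.38 − 0.77) = 4.67% / 0.61 = 7.6557%

7.66%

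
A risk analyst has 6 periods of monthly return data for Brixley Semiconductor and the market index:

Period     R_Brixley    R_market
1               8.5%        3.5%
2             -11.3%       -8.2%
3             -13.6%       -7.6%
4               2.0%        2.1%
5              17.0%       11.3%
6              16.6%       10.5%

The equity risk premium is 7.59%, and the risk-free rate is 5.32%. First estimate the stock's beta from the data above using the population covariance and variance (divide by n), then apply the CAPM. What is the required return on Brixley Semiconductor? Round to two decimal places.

Mean R_i = (8.5 − 11.3 − 13.6 + 2.0 + 17.0 + 16.6) / 6 = 3.2000%
Mean R_m = (3.5 − 8.2 − 7.6 + 2.1 + 11.3 + 10.5) / 6 = 1.9333%
Σ(R_i − R̄_i)(R_m − R̄_m) = 559.2500  ⇒  Cov = 559.2500 / 6 = 93.2083
Σ(R_m − R̄_m)² = 357.1733  ⇒  Var(R_m) = 357.1733 / 6 = 59.5289
β = Cov / Var(R_m) = 93.2083 / 59.5289 = 1.5658
E(R) = R_f + β × MRP = 5.32% + 1.5658 × 7.59% = 17.20%

17.20%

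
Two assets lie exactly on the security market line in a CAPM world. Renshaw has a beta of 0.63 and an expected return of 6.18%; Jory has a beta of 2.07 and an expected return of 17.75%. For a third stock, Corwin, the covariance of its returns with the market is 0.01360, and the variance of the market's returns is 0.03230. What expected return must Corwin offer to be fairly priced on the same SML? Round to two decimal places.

MRP = (17.75% − 6.18%) / (2.07 − 0.63) = 8.0347%
R_f = 6.18% − 0.63 × 8.0347% = 1.1181%
β_Corwin = Cov / Var(R_m) = 0.01360 / 0.03230 = 0.4211
E(R_Corwin) = R_f + β × MRP = 1.1181% + 0.4211 × 8.0347% = 4.50%

4.50%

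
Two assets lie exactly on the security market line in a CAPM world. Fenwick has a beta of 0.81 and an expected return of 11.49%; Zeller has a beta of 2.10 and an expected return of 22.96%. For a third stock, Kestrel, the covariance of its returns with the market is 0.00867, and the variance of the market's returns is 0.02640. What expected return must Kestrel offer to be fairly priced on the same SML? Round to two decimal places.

7.21%

MRP = (22.96% − 11.49%) / (2.10 − 0.81) = 8.8915%
R_f = 11.49% − 0.81 × 8.8915% = 4.2879%
β_Kestrel = Cov / Var(R_m) = 0.00867 / 0.02640 = 0.3284
E(R_Kestrel) = R_f + β × MRP = 4.2879% + 0.3284 × 8.8915% = 7.21%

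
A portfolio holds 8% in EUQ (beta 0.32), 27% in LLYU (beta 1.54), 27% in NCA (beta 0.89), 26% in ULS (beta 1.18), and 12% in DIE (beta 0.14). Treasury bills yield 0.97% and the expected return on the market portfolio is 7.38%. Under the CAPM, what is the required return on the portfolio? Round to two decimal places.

7.41%

β_P = Σ w_i β_i = 0.08×0.32 + 0.27×1.54 + 0.27×0.89 + 0.26×1.18 + 0.12×0.14 = 1.0053
MRP = 7.38% − 0.97% = 6.41%
E(R_P) = R_f + β_P × MRP = 0.97% + 1.0053 × 6.41% = 7.41%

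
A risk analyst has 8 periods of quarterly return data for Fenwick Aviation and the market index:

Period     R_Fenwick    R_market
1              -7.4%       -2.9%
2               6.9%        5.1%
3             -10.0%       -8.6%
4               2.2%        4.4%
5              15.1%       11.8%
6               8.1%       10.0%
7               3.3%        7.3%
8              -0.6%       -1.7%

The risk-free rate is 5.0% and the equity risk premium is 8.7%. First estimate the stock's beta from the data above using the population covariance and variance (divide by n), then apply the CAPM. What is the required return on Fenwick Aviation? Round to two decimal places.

Mean R_i = (-7.4 + 6.9 − 10.0 + 2.2 + 15.1 + 8.1 + 3.3 − 0.6) / 8 = 2.2000%
Mean R_m = (-2.9 + 5.1 − 8.6 + 4.4 + 11.8 + 10.0 + 7.3 − 1.7) / 8 = 3.1750%
Σ(R_i − R̄_i)(R_m − R̄_m) = 380.7400  ⇒  Cov = 380.7400 / 8 = 47.5925
Σ(R_m − R̄_m)² = 342.5150  ⇒  Var(R_m) = 342.5150 / 8 = 42.8144
β = Cov / Var(R_m) = 47.5925 / 42.8144 = 1.1116
E(R) = R_f + β × MRP = 5.0% + 1.1116 × 8.7% = 14.67%

14.67%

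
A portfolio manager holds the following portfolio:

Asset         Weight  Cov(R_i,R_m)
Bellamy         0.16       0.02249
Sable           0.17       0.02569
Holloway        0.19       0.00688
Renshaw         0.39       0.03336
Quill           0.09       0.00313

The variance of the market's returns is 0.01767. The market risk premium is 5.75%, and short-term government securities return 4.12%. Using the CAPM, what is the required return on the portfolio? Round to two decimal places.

β_Bellamy = 0.02249 / 0.01767 = 1.2728
β_Sable = 0.02569 / 0.01767 = 1.4539
β_Holloway = 0.00688 / 0.01767 = 0.3894
β_Renshaw = 0.03336 / 0.01767 = 1.8879
β_Quill = 0.00313 / 0.01767 = 0.1771
β_P = Σ w_i β_i = 0.16×1.2728 + 0.17×1.4539 + 0.19×0.3894 + 0.39×1.8879 + 0.09×0.1771 = 1.2770
E(R_P) = R_f + β_P × MRP = 4.12% + 1.2770 × 5.75% = 11.46%

11.46%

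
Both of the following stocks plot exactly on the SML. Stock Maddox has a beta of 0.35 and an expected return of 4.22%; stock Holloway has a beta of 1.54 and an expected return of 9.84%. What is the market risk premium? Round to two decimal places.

Both satisfy E(R) = R_f + β·MRP, so the slope of the SML is
MRP = (9.84% − 4.22%) / (1.54 − 0.35) = 5.62% / 1.19 = 4.7227%

4.72%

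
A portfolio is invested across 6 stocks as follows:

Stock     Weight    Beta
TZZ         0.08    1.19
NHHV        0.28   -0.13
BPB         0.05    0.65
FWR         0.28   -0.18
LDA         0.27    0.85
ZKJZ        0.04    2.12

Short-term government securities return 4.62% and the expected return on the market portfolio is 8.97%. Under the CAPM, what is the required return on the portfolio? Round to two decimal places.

β_P = Σ w_i β_i = 0.08×1.19 + 0.28×-0.13 + 0.05×0.65 + 0.28×-0.18 + 0.27×0.85 + 0.04×2.12 = 0.3552
MRP = 8.97% − 4.62% = 4.35%
E(R_P) = R_f + β_P × MRP = 4.62% + 0.3552 × 4.35% = 6.17%

6.17%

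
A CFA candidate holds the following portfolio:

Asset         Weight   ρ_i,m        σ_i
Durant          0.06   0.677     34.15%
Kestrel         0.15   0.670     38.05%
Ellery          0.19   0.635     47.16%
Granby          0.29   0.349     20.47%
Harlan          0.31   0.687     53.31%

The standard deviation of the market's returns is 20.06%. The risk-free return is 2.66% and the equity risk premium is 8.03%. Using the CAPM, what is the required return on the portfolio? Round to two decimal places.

β_Durant = 0.677 × 34.15% / 20.06% = 1.1525
β_Kestrel = 0.670 × 38.05% / 20.06% = 1.2709
β_Ellery = 0.635 × 47.16% / 20.06% = 1.4929
β_Granby = 0.349 × 20.47% / 20.06% = 0.3561
β_Harlan = 0.687 × 53.31% / 20.06% = 1.8257
β_P = Σ w_i β_i = 0.06×1.1525 + 0.15×1.2709 + 0.19×1.4929 + 0.29×0.3561 + 0.31×1.8257 = 1.2127
E(R_P) = R_f + β_P × MRP = 2.66% + 1.2127 × 8.03% = 12.40%

12.40%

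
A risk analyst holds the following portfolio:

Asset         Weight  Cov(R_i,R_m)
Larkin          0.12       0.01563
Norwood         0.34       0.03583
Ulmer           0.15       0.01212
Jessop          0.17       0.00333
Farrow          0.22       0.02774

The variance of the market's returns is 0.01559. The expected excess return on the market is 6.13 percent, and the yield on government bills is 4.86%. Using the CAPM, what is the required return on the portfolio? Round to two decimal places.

β_Larkin = 0.01563 / 0.01559 = 1.0026
β_Norwood = 0.03583 / 0.01559 = 2.2983
β_Ulmer = 0.01212 / 0.01559 = 0.7774
β_Jessop = 0.00333 / 0.01559 = 0.2136
β_Farrow = 0.02774 / 0.01559 = 1.7793
β_P = Σ w_i β_i = 0.12×1.0026 + 0.34×2.2983 + 0.15×0.7774 + 0.17×0.2136 + 0.22×1.7793 = 1.4461
E(R_P) = R_f + β_P × MRP = 4.86% + 1.4461 × 6.13% = 13.72%

13.72%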